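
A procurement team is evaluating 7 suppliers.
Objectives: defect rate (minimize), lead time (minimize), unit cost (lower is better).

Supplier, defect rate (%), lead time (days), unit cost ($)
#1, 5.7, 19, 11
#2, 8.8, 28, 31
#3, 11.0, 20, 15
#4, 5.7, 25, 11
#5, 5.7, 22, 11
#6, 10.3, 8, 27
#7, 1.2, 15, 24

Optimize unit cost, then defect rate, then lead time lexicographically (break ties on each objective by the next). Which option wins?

First minimize unit cost: best is 11, kept {#1, #4, #5}.
Then minimize defect rate: best is 5.7, kept {#1, #4, #5}.
Then minimize lead time: best is 19, kept {#1}.

#1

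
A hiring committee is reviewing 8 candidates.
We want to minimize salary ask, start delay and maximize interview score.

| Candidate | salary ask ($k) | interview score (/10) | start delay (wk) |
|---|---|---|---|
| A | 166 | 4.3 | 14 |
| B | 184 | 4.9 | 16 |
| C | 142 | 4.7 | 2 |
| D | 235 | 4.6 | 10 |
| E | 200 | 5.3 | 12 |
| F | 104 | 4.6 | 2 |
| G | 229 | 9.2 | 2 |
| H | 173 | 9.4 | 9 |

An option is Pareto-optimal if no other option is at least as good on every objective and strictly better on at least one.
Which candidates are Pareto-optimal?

A: dominated by C (salary ask 142≤166, interview score 4.7≥4.3, start delay 2≤14).
B: dominated by H (salary ask 173≤184, interview score 9.4≥4.9, start delay 9≤16).
C: not dominated.
D: dominated by C (salary ask 142≤235, interview score 4.7≥4.6, start delay 2≤10).
E: dominated by H (salary ask 173≤200, interview score 9.4≥5.3, start delay 9≤12).
F: not dominated (best salary ask).
G: not dominated.
H: not dominated (best interview score).

C, F, G, H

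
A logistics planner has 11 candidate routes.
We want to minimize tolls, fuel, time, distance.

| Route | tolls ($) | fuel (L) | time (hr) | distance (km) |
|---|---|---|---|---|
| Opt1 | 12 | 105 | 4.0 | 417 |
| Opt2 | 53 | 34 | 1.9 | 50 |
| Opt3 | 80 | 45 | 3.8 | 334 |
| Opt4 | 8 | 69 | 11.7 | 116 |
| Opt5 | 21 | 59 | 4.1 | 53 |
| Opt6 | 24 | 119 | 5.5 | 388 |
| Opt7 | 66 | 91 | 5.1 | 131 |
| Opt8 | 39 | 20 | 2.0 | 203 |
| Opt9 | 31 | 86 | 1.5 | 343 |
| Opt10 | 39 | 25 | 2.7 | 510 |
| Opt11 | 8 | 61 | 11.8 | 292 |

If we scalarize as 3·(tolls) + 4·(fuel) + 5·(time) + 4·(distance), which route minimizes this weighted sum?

Opt1: 3·12 + 4·105 + 5·4.0 + 4·417 = 2144.0
Opt2: 3·53 + 4·34 + 5·1.9 + 4·50 = 504.5
Opt3: 3·80 + 4·45 + 5·3.8 + 4·334 = 1775.0
Opt4: 3·8 + 4·69 + 5·11.7 + 4·116 = 822.5
Opt5: 3·21 + 4·59 + 5·4.1 + 4·53 = 531.5
Opt6: 3·24 + 4·119 + 5·5.5 + 4·388 = 2127.5
Opt7: 3·66 + 4·91 + 5·5.1 + 4·131 = 1111.5
Opt8: 3·39 + 4·20 + 5·2.0 + 4·203 = 1019.0
Opt9: 3·31 + 4·86 + 5·1.5 + 4·343 = 1816.5
Opt10: 3·39 + 4·25 + 5·2.7 + 4·510 = 2270.5
Opt11: 3·8 + 4·61 + 5·11.8 + 4·292 = 1495.0
Lowest: Opt2 at 504.5.

Opt2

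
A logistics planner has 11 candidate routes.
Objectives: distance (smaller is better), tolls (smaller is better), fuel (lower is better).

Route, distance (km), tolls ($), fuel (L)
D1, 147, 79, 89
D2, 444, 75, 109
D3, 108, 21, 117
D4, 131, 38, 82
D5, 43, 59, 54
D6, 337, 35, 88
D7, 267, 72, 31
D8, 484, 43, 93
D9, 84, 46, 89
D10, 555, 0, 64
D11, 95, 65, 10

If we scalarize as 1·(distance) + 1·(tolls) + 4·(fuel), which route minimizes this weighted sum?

D1: 1·147 + 1·79 + 4·89 = 582
D2: 1·444 + 1·75 + 4·109 = 955
D3: 1·108 + 1·21 + 4·117 = 597
D4: 1·131 + 1·38 + 4·82 = 497
D5: 1·43 + 1·59 + 4·54 = 318
D6: 1·337 + 1·35 + 4·88 = 724
D7: 1·267 + 1·72 + 4·31 = 463
D8: 1·484 + 1·43 + 4·93 = 899
D9: 1·84 + 1·46 + 4·89 = 486
D10: 1·555 + 1·0 + 4·64 = 811
D11: 1·95 + 1·65 + 4·10 = 200
Lowest: D11 at 200.

D11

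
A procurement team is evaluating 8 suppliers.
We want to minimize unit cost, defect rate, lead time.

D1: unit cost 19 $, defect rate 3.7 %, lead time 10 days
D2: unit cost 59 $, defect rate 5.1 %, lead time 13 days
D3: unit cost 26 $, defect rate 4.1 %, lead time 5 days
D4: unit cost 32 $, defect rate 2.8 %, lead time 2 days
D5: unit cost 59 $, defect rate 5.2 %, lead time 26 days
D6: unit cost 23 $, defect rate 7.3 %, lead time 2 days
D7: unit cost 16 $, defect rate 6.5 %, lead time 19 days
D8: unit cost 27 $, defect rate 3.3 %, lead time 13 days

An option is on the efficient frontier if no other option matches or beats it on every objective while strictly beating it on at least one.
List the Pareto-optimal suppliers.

D1: not dominated.
D2: dominated by D1 (unit cost 19≤59, defect rate 3.7≤5.1, lead time 10≤13).
D3: not dominated.
D4: not dominated (best defect rate).
D5: dominated by D1 (unit cost 19≤59, defect rate 3.7≤5.2, lead time 10≤26).
D6: not dominated.
D7: not dominated (best unit cost).
D8: not dominated.

D1, D3, D4, D6, D7, D8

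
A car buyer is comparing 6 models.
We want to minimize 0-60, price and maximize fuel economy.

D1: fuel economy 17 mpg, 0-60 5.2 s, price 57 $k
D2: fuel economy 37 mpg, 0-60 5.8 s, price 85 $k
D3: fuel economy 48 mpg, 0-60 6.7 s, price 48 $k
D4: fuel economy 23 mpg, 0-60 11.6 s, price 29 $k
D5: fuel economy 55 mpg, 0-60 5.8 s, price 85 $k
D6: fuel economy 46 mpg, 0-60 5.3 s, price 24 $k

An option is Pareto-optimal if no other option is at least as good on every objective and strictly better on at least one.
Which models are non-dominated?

D1: not dominated (best 0-60).
D2: dominated by D5 (fuel economy 55≥37, 0-60 5.8≤5.8, price 85≤85).
D3: not dominated.
D4: dominated by D6 (fuel economy 46≥23, 0-60 5.3≤11.6, price 24≤29).
D5: not dominated (best fuel economy).
D6: not dominated (best price).

D1, D3, D5, D6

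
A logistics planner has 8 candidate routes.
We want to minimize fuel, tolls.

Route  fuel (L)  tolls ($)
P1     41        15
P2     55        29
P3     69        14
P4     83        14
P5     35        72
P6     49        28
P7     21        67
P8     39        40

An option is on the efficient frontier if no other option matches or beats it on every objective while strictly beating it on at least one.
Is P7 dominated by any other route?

No

P1: worse on fuel (41 vs 21).
P2: worse on fuel (55 vs 21).
P3: worse on fuel (69 vs 21).
P4: worse on fuel (83 vs 21).
P5: worse on fuel (35 vs 21).
P6: worse on fuel (49 vs 21).
P8: worse on fuel (39 vs 21).
No option is at least as good as P7 on every objective and strictly better on one.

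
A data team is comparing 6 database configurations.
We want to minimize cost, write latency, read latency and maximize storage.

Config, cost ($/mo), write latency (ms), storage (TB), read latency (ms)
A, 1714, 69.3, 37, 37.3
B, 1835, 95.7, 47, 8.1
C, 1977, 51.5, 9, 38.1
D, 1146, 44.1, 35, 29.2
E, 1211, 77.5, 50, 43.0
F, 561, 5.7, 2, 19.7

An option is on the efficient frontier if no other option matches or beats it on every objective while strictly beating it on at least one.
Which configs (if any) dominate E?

none

A: worse on cost (1714 vs 1211).
B: worse on cost (1835 vs 1211).
C: worse on cost (1977 vs 1211).
D: worse on storage (35 vs 50).
F: worse on storage (2 vs 50).
No option dominates E.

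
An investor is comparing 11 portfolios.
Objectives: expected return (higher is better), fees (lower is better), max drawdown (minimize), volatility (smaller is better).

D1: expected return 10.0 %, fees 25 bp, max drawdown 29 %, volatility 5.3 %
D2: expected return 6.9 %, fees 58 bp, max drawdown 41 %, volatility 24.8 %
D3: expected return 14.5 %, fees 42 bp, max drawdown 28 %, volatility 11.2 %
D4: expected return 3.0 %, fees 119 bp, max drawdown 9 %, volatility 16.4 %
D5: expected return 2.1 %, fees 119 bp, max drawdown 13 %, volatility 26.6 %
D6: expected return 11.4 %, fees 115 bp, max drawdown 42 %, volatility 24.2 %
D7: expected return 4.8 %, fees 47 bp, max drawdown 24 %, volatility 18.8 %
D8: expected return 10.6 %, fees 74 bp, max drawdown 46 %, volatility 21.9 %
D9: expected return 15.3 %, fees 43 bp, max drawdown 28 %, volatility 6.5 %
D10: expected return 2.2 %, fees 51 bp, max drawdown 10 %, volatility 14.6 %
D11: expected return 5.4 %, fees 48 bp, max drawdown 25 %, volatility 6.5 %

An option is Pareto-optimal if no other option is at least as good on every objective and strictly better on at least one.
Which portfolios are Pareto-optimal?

D1, D3, D4, D7, D9, D10, D11

D1: not dominated (best fees).
D2: dominated by D1 (expected return 10.0≥6.9, fees 25≤58, max drawdown 29≤41, volatility 5.3≤24.8).
D3: not dominated.
D4: not dominated (best max drawdown).
D5: dominated by D4 (expected return 3.0≥2.1, fees 119≤119, max drawdown 9≤13, volatility 16.4≤26.6).
D6: dominated by D3 (expected return 14.5≥11.4, fees 42≤115, max drawdown 28≤42, volatility 11.2≤24.2).
D7: not dominated.
D8: dominated by D3 (expected return 14.5≥10.6, fees 42≤74, max drawdown 28≤46, volatility 11.2≤21.9).
D9: not dominated (best expected return).
D10: not dominated.
D11: not dominated.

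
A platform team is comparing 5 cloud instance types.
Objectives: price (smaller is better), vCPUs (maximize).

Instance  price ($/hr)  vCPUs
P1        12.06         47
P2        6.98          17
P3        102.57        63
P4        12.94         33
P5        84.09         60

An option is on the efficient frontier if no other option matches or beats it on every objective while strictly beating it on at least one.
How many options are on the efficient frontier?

P1: not dominated.
P2: not dominated (best price).
P3: not dominated (best vCPUs).
P4: dominated by P1 (price 12.06≤12.94, vCPUs 47≥33).
P5: not dominated.
Pareto-optimal: P1, P2, P3, P5 → 4.

4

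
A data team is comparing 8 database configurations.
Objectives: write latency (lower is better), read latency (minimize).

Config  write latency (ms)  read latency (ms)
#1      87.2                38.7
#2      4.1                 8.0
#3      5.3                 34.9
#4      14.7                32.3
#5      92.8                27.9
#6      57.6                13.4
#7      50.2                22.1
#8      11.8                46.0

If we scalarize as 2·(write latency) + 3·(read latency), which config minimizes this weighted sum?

#1: 2·87.2 + 3·38.7 = 290.5
#2: 2·4.1 + 3·8.0 = 32.2
#3: 2·5.3 + 3·34.9 = 115.3
#4: 2·14.7 + 3·32.3 = 126.3
#5: 2·92.8 + 3·27.9 = 269.3
#6: 2·57.6 + 3·13.4 = 155.4
#7: 2·50.2 + 3·22.1 = 166.7
#8: 2·11.8 + 3·46.0 = 161.6
Lowest: #2 at 32.2.

#2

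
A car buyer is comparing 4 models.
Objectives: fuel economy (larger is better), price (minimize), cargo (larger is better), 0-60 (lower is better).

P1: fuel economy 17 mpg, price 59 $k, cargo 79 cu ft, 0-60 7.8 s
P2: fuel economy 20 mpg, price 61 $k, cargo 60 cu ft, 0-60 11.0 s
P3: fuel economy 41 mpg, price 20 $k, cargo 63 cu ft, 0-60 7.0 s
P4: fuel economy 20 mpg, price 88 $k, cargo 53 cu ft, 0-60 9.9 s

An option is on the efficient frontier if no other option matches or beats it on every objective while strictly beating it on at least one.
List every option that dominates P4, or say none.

P3

P3: fuel economy 41≥20, price 20≤88, cargo 63≥53, 0-60 7.0≤9.9 — dominates P4.
Others (P1, P2) are each worse than P4 on at least one objective.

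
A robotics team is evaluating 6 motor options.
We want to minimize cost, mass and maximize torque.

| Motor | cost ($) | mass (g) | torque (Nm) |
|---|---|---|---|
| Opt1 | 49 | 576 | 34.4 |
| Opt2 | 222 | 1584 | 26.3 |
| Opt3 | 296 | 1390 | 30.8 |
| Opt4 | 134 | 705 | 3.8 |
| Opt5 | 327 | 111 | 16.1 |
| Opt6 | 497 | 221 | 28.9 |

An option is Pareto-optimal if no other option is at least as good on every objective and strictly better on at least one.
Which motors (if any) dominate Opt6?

Opt1: worse on mass (576 vs 221).
Opt2: worse on mass (1584 vs 221).
Opt3: worse on mass (1390 vs 221).
Opt4: worse on mass (705 vs 221).
Opt5: worse on torque (16.1 vs 28.9).
No option dominates Opt6.

none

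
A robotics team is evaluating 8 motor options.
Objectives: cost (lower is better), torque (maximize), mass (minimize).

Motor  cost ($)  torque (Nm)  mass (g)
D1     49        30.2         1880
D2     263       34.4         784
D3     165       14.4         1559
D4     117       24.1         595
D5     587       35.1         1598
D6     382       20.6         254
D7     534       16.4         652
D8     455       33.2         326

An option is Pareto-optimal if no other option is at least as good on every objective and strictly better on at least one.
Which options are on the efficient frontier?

D1: not dominated (best cost).
D2: not dominated.
D3: dominated by D4 (cost 117≤165, torque 24.1≥14.4, mass 595≤1559).
D4: not dominated.
D5: not dominated (best torque).
D6: not dominated (best mass).
D7: dominated by D4 (cost 117≤534, torque 24.1≥16.4, mass 595≤652).
D8: not dominated.

D1, D2, D4, D5, D6, D8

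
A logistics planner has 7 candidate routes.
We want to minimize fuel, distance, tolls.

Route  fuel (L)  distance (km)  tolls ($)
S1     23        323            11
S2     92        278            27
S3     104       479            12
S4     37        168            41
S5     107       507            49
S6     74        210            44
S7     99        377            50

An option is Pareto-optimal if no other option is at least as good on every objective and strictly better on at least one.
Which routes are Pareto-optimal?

S1: not dominated (best fuel).
S2: not dominated.
S3: dominated by S1 (fuel 23≤104, distance 323≤479, tolls 11≤12).
S4: not dominated (best distance).
S5: dominated by S1 (fuel 23≤107, distance 323≤507, tolls 11≤49).
S6: dominated by S4 (fuel 37≤74, distance 168≤210, tolls 41≤44).
S7: dominated by S1 (fuel 23≤99, distance 323≤377, tolls 11≤50).

S1, S2, S4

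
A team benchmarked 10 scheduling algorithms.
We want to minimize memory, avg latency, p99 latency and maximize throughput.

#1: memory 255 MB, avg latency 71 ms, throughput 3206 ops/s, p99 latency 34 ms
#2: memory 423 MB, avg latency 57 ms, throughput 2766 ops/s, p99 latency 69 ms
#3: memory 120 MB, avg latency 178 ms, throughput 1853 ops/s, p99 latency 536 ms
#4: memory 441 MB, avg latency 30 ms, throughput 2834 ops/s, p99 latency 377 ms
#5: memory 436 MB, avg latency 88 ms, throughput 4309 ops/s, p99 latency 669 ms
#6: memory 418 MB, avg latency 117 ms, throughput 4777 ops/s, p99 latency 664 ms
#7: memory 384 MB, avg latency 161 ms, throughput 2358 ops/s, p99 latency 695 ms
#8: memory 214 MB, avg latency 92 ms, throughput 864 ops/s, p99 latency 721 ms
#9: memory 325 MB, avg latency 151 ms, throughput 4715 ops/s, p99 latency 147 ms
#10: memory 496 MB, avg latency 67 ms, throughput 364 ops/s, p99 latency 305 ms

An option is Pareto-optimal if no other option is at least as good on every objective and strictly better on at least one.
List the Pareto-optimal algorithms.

#1: not dominated (best p99 latency).
#2: not dominated.
#3: not dominated (best memory).
#4: not dominated (best avg latency).
#5: not dominated.
#6: not dominated (best throughput).
#7: dominated by #1 (memory 255≤384, avg latency 71≤161, throughput 3206≥2358, p99 latency 34≤695).
#8: not dominated.
#9: not dominated.
#10: dominated by #2 (memory 423≤496, avg latency 57≤67, throughput 2766≥364, p99 latency 69≤305).

#1, #2, #3, #4, #5, #6, #8, #9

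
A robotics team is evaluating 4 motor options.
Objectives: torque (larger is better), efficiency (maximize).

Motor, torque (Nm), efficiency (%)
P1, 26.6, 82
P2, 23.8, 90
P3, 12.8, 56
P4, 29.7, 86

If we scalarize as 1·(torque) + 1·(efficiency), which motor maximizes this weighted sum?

P4

P1: 1·26.6 + 1·82 = 108.6
P2: 1·23.8 + 1·90 = 113.8
P3: 1·12.8 + 1·56 = 68.8
P4: 1·29.7 + 1·86 = 115.7
Highest: P4 at 115.7.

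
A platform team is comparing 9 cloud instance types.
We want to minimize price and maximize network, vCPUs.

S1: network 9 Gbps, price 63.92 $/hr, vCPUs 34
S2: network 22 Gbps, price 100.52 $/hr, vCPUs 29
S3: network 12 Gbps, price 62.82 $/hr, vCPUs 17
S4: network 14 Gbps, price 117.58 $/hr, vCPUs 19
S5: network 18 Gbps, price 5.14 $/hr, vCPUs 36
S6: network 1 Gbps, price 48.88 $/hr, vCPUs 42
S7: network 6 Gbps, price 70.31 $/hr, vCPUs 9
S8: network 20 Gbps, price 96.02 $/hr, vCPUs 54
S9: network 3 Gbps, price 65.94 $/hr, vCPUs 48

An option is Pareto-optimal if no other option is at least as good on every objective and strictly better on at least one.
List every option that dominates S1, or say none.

S5: network 18≥9, price 5.14≤63.92, vCPUs 36≥34 — dominates S1.
Others (S2, S3, S4, S6, S7, S8, S9) are each worse than S1 on at least one objective.

S5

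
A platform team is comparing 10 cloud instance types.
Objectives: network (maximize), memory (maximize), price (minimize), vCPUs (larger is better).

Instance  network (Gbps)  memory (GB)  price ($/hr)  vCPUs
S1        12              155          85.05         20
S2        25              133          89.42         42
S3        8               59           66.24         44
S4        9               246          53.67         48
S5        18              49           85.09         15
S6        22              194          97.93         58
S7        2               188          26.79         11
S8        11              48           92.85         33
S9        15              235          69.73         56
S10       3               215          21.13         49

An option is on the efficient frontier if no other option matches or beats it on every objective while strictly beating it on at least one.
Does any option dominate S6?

No

S1: worse on network (12 vs 22).
S2: worse on memory (133 vs 194).
S3: worse on network (8 vs 22).
S4: worse on network (9 vs 22).
S5: worse on network (18 vs 22).
S7: worse on network (2 vs 22).
S8: worse on network (11 vs 22).
S9: worse on network (15 vs 22).
S10: worse on network (3 vs 22).
No option is at least as good as S6 on every objective and strictly better on one.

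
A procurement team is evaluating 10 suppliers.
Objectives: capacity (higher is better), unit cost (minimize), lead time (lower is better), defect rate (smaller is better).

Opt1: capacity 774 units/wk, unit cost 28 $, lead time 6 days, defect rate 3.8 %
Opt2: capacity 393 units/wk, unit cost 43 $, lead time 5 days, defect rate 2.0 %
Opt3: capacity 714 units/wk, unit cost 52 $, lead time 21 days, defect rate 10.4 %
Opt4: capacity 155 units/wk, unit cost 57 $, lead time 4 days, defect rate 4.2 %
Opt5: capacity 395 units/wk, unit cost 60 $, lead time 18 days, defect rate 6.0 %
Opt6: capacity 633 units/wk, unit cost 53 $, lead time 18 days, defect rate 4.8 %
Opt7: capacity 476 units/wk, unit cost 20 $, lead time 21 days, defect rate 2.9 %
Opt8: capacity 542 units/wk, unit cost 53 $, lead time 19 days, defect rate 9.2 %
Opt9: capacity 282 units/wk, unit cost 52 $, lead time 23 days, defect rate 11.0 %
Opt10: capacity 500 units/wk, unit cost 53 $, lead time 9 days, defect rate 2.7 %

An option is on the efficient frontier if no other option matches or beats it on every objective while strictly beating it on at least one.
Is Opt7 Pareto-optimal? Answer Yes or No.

Yes

Opt1: worse on unit cost (28 vs 20).
Opt2: worse on capacity (393 vs 476).
Opt3: worse on unit cost (52 vs 20).
Opt4: worse on capacity (155 vs 476).
Opt5: worse on capacity (395 vs 476).
Opt6: worse on unit cost (53 vs 20).
Opt8: worse on unit cost (53 vs 20).
Opt9: worse on capacity (282 vs 476).
Opt10: worse on unit cost (53 vs 20).
No option is at least as good as Opt7 on every objective and strictly better on one.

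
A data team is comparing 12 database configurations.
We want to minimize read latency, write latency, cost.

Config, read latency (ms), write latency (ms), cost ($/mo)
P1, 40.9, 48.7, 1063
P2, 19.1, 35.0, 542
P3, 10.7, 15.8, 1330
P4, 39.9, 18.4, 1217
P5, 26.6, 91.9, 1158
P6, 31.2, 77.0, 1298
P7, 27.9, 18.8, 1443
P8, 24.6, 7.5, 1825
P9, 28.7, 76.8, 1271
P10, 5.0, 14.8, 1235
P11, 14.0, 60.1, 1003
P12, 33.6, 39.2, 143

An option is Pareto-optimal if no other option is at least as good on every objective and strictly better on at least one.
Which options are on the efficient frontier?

P1: dominated by P2 (read latency 19.1≤40.9, write latency 35.0≤48.7, cost 542≤1063).
P2: not dominated.
P3: dominated by P10 (read latency 5.0≤10.7, write latency 14.8≤15.8, cost 1235≤1330).
P4: not dominated.
P5: dominated by P2 (read latency 19.1≤26.6, write latency 35.0≤91.9, cost 542≤1158).
P6: dominated by P2 (read latency 19.1≤31.2, write latency 35.0≤77.0, cost 542≤1298).
P7: dominated by P3 (read latency 10.7≤27.9, write latency 15.8≤18.8, cost 1330≤1443).
P8: not dominated (best write latency).
P9: dominated by P2 (read latency 19.1≤28.7, write latency 35.0≤76.8, cost 542≤1271).
P10: not dominated (best read latency).
P11: not dominated.
P12: not dominated (best cost).

P2, P4, P8, P10, P11, P12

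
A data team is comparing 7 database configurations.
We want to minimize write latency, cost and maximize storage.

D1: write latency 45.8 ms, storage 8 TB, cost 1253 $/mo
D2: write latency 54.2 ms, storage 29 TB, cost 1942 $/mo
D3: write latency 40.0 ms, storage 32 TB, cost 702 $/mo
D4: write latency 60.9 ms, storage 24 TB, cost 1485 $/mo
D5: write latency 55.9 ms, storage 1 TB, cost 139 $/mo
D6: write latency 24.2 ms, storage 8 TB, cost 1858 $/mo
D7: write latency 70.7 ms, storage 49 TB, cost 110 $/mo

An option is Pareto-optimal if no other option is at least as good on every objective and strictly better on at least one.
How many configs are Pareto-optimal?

4

D1: dominated by D3 (write latency 40.0≤45.8, storage 32≥8, cost 702≤1253).
D2: dominated by D3 (write latency 40.0≤54.2, storage 32≥29, cost 702≤1942).
D3: not dominated.
D4: dominated by D3 (write latency 40.0≤60.9, storage 32≥24, cost 702≤1485).
D5: not dominated.
D6: not dominated (best write latency).
D7: not dominated (best storage).
Pareto-optimal: D3, D5, D6, D7 → 4.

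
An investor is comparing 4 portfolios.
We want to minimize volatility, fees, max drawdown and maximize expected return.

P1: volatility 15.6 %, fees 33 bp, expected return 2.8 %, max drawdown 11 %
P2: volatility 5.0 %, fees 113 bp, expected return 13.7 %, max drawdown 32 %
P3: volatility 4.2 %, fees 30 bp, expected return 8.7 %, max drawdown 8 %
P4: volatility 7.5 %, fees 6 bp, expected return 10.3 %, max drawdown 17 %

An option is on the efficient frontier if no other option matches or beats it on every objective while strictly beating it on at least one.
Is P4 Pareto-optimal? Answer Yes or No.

Yes

P1: worse on volatility (15.6 vs 7.5).
P2: worse on fees (113 vs 6).
P3: worse on fees (30 vs 6).
No option is at least as good as P4 on every objective and strictly better on one.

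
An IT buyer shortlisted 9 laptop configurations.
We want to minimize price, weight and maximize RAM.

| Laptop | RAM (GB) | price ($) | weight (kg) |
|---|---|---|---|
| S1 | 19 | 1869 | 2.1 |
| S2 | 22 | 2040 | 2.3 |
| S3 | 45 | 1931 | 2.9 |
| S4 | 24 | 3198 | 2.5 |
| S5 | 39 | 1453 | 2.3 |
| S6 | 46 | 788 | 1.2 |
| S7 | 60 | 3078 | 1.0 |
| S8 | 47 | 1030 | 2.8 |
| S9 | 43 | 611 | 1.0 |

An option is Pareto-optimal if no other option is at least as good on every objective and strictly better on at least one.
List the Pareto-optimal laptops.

S6, S7, S8, S9

S1: dominated by S6 (RAM 46≥19, price 788≤1869, weight 1.2≤2.1).
S2: dominated by S5 (RAM 39≥22, price 1453≤2040, weight 2.3≤2.3).
S3: dominated by S6 (RAM 46≥45, price 788≤1931, weight 1.2≤2.9).
S4: dominated by S5 (RAM 39≥24, price 1453≤3198, weight 2.3≤2.5).
S5: dominated by S6 (RAM 46≥39, price 788≤1453, weight 1.2≤2.3).
S6: not dominated.
S7: not dominated (best RAM).
S8: not dominated.
S9: not dominated (best price).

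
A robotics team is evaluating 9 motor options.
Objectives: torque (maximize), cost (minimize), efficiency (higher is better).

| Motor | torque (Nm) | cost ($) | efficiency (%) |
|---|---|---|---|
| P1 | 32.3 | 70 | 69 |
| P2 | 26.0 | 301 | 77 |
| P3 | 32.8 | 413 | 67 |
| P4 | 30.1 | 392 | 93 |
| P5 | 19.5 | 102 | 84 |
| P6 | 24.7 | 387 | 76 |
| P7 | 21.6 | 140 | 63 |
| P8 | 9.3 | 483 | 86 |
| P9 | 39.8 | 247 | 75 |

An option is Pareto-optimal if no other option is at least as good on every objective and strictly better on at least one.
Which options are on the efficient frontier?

P1, P2, P4, P5, P9

P1: not dominated (best cost).
P2: not dominated.
P3: dominated by P9 (torque 39.8≥32.8, cost 247≤413, efficiency 75≥67).
P4: not dominated (best efficiency).
P5: not dominated.
P6: dominated by P2 (torque 26.0≥24.7, cost 301≤387, efficiency 77≥76).
P7: dominated by P1 (torque 32.3≥21.6, cost 70≤140, efficiency 69≥63).
P8: dominated by P4 (torque 30.1≥9.3, cost 392≤483, efficiency 93≥86).
P9: not dominated (best torque).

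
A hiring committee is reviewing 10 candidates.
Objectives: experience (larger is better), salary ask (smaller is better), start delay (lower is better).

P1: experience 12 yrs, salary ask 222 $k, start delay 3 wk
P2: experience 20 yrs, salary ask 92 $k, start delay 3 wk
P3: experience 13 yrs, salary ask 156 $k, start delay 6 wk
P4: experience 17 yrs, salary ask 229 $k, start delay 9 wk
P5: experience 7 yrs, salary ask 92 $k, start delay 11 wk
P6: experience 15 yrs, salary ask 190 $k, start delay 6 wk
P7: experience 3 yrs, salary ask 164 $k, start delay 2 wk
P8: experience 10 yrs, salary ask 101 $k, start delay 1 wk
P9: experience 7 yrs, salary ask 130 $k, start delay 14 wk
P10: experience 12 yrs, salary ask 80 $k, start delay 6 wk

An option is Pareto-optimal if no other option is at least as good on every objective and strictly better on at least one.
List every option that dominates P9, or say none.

P2, P5, P8, P10

P2: experience 20≥7, salary ask 92≤130, start delay 3≤14 — dominates P9.
P5: experience 7≥7, salary ask 92≤130, start delay 11≤14 — dominates P9.
P8: experience 10≥7, salary ask 101≤130, start delay 1≤14 — dominates P9.
P10: experience 12≥7, salary ask 80≤130, start delay 6≤14 — dominates P9.
Others (P1, P3, P4, P6, P7) are each worse than P9 on at least one objective.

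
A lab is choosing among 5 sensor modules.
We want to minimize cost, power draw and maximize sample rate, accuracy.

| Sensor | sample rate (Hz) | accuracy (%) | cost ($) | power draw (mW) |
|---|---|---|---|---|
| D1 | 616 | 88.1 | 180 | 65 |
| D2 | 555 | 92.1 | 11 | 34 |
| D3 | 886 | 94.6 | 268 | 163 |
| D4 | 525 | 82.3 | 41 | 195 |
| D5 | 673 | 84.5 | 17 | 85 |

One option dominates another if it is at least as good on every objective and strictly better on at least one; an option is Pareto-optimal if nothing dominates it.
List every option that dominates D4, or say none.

D2: sample rate 555≥525, accuracy 92.1≥82.3, cost 11≤41, power draw 34≤195 — dominates D4.
D5: sample rate 673≥525, accuracy 84.5≥82.3, cost 17≤41, power draw 85≤195 — dominates D4.
Others (D1, D3) are each worse than D4 on at least one objective.

D2, D5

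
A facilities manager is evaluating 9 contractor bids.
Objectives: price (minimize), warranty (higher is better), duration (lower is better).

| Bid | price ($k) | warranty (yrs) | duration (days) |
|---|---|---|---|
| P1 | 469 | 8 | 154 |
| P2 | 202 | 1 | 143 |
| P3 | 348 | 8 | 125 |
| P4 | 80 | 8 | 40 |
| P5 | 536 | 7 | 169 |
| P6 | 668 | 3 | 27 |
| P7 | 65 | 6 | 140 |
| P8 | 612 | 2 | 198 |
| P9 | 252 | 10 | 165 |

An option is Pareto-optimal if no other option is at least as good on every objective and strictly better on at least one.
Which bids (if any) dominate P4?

none

P1: worse on price (469 vs 80).
P2: worse on price (202 vs 80).
P3: worse on price (348 vs 80).
P5: worse on price (536 vs 80).
P6: worse on price (668 vs 80).
P7: worse on warranty (6 vs 8).
P8: worse on price (612 vs 80).
P9: worse on price (252 vs 80).
No option dominates P4.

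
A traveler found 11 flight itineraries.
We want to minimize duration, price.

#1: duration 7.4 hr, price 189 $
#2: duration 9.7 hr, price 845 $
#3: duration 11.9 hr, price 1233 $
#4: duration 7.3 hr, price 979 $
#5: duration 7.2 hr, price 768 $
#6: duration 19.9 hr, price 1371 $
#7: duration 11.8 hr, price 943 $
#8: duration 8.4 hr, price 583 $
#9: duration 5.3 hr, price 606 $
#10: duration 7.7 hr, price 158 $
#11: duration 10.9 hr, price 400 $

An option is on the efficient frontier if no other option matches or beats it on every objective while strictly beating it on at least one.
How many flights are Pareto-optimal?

#1: not dominated.
#2: dominated by #1 (duration 7.4≤9.7, price 189≤845).
#3: dominated by #1 (duration 7.4≤11.9, price 189≤1233).
#4: dominated by #5 (duration 7.2≤7.3, price 768≤979).
#5: dominated by #9 (duration 5.3≤7.2, price 606≤768).
#6: dominated by #1 (duration 7.4≤19.9, price 189≤1371).
#7: dominated by #1 (duration 7.4≤11.8, price 189≤943).
#8: dominated by #1 (duration 7.4≤8.4, price 189≤583).
#9: not dominated (best duration).
#10: not dominated (best price).
#11: dominated by #1 (duration 7.4≤10.9, price 189≤400).
Pareto-optimal: #1, #9, #10 → 3.

3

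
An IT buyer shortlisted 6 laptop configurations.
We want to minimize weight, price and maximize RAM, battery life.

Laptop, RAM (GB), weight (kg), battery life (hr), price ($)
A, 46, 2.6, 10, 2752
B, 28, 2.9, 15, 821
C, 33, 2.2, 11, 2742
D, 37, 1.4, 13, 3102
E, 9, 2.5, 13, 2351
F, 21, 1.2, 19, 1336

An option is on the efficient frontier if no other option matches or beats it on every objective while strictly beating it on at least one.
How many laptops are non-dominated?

A: not dominated (best RAM).
B: not dominated (best price).
C: not dominated.
D: not dominated.
E: dominated by F (RAM 21≥9, weight 1.2≤2.5, battery life 19≥13, price 1336≤2351).
F: not dominated (best weight).
Pareto-optimal: A, B, C, D, F → 5.

5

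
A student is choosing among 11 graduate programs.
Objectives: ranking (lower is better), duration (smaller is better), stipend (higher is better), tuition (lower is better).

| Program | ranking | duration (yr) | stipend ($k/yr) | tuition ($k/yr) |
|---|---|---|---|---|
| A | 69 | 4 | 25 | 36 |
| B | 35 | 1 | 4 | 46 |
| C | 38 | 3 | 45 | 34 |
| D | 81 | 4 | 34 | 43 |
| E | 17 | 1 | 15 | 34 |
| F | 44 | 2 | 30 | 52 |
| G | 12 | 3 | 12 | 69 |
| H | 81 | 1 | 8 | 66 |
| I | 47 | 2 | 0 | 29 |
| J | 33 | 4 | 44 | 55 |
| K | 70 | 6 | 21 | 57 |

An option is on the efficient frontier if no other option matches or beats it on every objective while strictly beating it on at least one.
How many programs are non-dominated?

A: dominated by C (ranking 38≤69, duration 3≤4, stipend 45≥25, tuition 34≤36).
B: dominated by E (ranking 17≤35, duration 1≤1, stipend 15≥4, tuition 34≤46).
C: not dominated (best stipend).
D: dominated by C (ranking 38≤81, duration 3≤4, stipend 45≥34, tuition 34≤43).
E: not dominated.
F: not dominated.
G: not dominated (best ranking).
H: dominated by E (ranking 17≤81, duration 1≤1, stipend 15≥8, tuition 34≤66).
I: not dominated (best tuition).
J: not dominated.
K: dominated by A (ranking 69≤70, duration 4≤6, stipend 25≥21, tuition 36≤57).
Pareto-optimal: C, E, F, G, I, J → 6.

6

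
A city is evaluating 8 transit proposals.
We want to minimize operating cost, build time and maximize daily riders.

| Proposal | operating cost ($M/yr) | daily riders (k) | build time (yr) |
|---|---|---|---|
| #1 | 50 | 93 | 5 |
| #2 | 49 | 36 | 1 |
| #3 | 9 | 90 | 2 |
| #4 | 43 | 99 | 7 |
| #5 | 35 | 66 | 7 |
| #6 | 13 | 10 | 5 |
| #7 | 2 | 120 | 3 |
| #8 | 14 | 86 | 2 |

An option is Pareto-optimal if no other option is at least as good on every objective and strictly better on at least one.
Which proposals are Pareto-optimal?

#2, #3, #7

#1: dominated by #7 (operating cost 2≤50, daily riders 120≥93, build time 3≤5).
#2: not dominated (best build time).
#3: not dominated.
#4: dominated by #7 (operating cost 2≤43, daily riders 120≥99, build time 3≤7).
#5: dominated by #3 (operating cost 9≤35, daily riders 90≥66, build time 2≤7).
#6: dominated by #3 (operating cost 9≤13, daily riders 90≥10, build time 2≤5).
#7: not dominated (best operating cost).
#8: dominated by #3 (operating cost 9≤14, daily riders 90≥86, build time 2≤2).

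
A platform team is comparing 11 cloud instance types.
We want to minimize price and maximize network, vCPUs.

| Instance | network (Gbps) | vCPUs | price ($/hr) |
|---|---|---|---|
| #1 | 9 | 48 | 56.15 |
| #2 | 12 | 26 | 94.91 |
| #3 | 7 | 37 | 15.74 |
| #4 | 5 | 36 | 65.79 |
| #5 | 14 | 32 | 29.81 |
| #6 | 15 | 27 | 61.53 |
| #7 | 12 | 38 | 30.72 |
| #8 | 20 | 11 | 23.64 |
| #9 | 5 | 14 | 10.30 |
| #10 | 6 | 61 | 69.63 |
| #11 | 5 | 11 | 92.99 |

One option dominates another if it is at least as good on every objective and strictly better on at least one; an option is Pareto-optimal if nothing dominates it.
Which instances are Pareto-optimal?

#1, #3, #5, #6, #7, #8, #9, #10

#1: not dominated.
#2: dominated by #5 (network 14≥12, vCPUs 32≥26, price 29.81≤94.91).
#3: not dominated.
#4: dominated by #1 (network 9≥5, vCPUs 48≥36, price 56.15≤65.79).
#5: not dominated.
#6: not dominated.
#7: not dominated.
#8: not dominated (best network).
#9: not dominated (best price).
#10: not dominated (best vCPUs).
#11: dominated by #1 (network 9≥5, vCPUs 48≥11, price 56.15≤92.99).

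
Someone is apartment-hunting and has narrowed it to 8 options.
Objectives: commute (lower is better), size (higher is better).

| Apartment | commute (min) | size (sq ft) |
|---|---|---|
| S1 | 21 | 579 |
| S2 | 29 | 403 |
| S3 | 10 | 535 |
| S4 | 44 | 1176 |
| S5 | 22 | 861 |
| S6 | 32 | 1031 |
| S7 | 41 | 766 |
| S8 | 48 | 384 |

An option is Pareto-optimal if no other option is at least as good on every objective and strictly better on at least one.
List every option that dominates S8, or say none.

S1: commute 21≤48, size 579≥384 — dominates S8.
S2: commute 29≤48, size 403≥384 — dominates S8.
S3: commute 10≤48, size 535≥384 — dominates S8.
S4: commute 44≤48, size 1176≥384 — dominates S8.
S5: commute 22≤48, size 861≥384 — dominates S8.
S6: commute 32≤48, size 1031≥384 — dominates S8.
S7: commute 41≤48, size 766≥384 — dominates S8.

S1, S2, S3, S4, S5, S6, S7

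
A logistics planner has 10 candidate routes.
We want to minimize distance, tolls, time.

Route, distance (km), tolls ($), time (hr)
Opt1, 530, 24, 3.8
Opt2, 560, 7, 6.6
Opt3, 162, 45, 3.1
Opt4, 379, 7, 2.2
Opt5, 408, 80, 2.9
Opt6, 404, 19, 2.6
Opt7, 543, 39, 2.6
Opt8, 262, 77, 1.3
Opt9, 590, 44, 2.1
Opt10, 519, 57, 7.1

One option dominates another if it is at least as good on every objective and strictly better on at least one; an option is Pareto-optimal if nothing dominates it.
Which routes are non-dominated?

Opt1: dominated by Opt4 (distance 379≤530, tolls 7≤24, time 2.2≤3.8).
Opt2: dominated by Opt4 (distance 379≤560, tolls 7≤7, time 2.2≤6.6).
Opt3: not dominated (best distance).
Opt4: not dominated.
Opt5: dominated by Opt4 (distance 379≤408, tolls 7≤80, time 2.2≤2.9).
Opt6: dominated by Opt4 (distance 379≤404, tolls 7≤19, time 2.2≤2.6).
Opt7: dominated by Opt4 (distance 379≤543, tolls 7≤39, time 2.2≤2.6).
Opt8: not dominated (best time).
Opt9: not dominated.
Opt10: dominated by Opt3 (distance 162≤519, tolls 45≤57, time 3.1≤7.1).

Opt3, Opt4, Opt8, Opt9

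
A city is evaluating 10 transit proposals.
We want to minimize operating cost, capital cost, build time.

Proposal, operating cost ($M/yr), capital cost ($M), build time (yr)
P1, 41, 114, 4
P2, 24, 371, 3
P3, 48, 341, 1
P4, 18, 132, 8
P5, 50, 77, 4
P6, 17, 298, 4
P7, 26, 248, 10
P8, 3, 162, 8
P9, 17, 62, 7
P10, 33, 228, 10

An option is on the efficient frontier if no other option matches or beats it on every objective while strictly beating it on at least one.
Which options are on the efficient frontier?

P1, P2, P3, P5, P6, P8, P9

P1: not dominated.
P2: not dominated.
P3: not dominated (best build time).
P4: dominated by P9 (operating cost 17≤18, capital cost 62≤132, build time 7≤8).
P5: not dominated.
P6: not dominated.
P7: dominated by P4 (operating cost 18≤26, capital cost 132≤248, build time 8≤10).
P8: not dominated (best operating cost).
P9: not dominated (best capital cost).
P10: dominated by P4 (operating cost 18≤33, capital cost 132≤228, build time 8≤10).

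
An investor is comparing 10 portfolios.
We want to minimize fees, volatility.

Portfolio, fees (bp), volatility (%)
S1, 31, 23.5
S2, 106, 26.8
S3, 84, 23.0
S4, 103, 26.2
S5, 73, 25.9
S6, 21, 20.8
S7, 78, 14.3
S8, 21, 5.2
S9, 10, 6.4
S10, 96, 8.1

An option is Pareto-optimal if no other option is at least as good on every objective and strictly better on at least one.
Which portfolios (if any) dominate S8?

none

S1: worse on fees (31 vs 21).
S2: worse on fees (106 vs 21).
S3: worse on fees (84 vs 21).
S4: worse on fees (103 vs 21).
S5: worse on fees (73 vs 21).
S6: worse on volatility (20.8 vs 5.2).
S7: worse on fees (78 vs 21).
S9: worse on volatility (6.4 vs 5.2).
S10: worse on fees (96 vs 21).
No option dominates S8.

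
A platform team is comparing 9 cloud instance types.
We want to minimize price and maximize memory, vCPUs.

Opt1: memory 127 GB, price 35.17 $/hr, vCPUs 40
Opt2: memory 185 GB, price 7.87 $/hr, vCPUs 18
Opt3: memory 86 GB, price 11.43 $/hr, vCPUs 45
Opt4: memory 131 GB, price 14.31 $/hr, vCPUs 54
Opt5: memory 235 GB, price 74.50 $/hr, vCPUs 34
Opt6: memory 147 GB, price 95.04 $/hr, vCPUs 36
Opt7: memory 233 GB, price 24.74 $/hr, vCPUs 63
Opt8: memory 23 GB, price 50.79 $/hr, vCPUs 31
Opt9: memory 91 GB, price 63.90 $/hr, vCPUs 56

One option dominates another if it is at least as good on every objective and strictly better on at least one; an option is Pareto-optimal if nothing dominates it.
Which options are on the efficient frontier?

Opt2, Opt3, Opt4, Opt5, Opt7

Opt1: dominated by Opt4 (memory 131≥127, price 14.31≤35.17, vCPUs 54≥40).
Opt2: not dominated (best price).
Opt3: not dominated.
Opt4: not dominated.
Opt5: not dominated (best memory).
Opt6: dominated by Opt7 (memory 233≥147, price 24.74≤95.04, vCPUs 63≥36).
Opt7: not dominated (best vCPUs).
Opt8: dominated by Opt1 (memory 127≥23, price 35.17≤50.79, vCPUs 40≥31).
Opt9: dominated by Opt7 (memory 233≥91, price 24.74≤63.90, vCPUs 63≥56).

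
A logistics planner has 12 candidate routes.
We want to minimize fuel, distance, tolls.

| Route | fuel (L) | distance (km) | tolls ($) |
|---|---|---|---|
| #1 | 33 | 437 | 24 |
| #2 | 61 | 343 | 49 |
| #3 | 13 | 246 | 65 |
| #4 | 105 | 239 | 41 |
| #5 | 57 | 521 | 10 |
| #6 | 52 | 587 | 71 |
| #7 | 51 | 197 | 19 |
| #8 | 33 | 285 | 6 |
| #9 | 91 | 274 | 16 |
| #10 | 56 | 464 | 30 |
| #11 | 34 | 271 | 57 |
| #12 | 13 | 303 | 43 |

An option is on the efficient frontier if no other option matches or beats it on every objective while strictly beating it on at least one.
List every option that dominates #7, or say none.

#1: worse on distance (437 vs 197).
#2: worse on fuel (61 vs 51).
#3: worse on distance (246 vs 197).
#4: worse on fuel (105 vs 51).
#5: worse on fuel (57 vs 51).
#6: worse on fuel (52 vs 51).
#8: worse on distance (285 vs 197).
#9: worse on fuel (91 vs 51).
#10: worse on fuel (56 vs 51).
#11: worse on distance (271 vs 197).
#12: worse on distance (303 vs 197).
No option dominates #7.

none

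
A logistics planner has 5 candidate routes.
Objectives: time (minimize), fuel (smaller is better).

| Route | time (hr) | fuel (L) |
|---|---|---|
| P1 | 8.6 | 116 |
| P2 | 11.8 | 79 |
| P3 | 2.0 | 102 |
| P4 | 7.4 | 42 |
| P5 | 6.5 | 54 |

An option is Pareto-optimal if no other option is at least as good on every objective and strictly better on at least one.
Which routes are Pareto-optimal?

P3, P4, P5

P1: dominated by P3 (time 2.0≤8.6, fuel 102≤116).
P2: dominated by P4 (time 7.4≤11.8, fuel 42≤79).
P3: not dominated (best time).
P4: not dominated (best fuel).
P5: not dominated.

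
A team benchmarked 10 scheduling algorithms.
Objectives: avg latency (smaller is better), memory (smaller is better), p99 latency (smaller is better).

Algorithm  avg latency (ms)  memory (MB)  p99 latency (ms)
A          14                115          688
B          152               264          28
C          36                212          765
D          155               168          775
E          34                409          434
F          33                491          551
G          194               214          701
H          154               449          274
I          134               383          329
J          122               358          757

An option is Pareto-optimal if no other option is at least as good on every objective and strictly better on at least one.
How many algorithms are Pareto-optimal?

5

A: not dominated (best avg latency).
B: not dominated (best p99 latency).
C: dominated by A (avg latency 14≤36, memory 115≤212, p99 latency 688≤765).
D: dominated by A (avg latency 14≤155, memory 115≤168, p99 latency 688≤775).
E: not dominated.
F: not dominated.
G: dominated by A (avg latency 14≤194, memory 115≤214, p99 latency 688≤701).
H: dominated by B (avg latency 152≤154, memory 264≤449, p99 latency 28≤274).
I: not dominated.
J: dominated by A (avg latency 14≤122, memory 115≤358, p99 latency 688≤757).
Pareto-optimal: A, B, E, F, I → 5.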